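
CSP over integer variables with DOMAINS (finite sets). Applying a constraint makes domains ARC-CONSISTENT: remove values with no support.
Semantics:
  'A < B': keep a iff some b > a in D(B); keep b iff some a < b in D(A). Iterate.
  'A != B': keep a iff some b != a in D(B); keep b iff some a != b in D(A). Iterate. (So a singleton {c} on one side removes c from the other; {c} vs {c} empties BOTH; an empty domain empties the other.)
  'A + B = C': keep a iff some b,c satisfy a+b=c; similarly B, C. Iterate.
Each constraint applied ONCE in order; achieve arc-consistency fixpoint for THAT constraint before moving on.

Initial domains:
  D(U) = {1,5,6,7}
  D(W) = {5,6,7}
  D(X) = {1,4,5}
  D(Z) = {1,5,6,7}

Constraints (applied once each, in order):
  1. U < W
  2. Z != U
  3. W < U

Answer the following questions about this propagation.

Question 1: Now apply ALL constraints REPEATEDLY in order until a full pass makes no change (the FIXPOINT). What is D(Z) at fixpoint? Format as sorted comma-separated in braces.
pass 0 (initial): D(Z)={1,5,6,7}
pass 1: U {1,5,6,7}->{6}; W {5,6,7}->{5}
pass 2: U {6}->{}; W {5}->{}; Z {1,5,6,7}->{}
pass 3: no change
Fixpoint after 3 passes: D(Z) = {}

Answer: {}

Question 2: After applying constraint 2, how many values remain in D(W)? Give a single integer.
Constraint 1 (U < W) on D(U)={1,5,6,7} D(W)={5,6,7}: U {1,5,6,7}->{1,5,6}
Constraint 2 (Z != U) on D(Z)={1,5,6,7} D(U)={1,5,6}: no change
So after constraint 2: D(W)={5,6,7}, size = 3

Answer: 3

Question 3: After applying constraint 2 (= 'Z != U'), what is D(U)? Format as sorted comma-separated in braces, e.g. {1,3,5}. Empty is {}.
Answer: {1,5,6}

Derivation:
Constraint 1 (U < W) on D(U)={1,5,6,7} D(W)={5,6,7}: U {1,5,6,7}->{1,5,6}
Constraint 2 (Z != U) on D(Z)={1,5,6,7} D(U)={1,5,6}: no change
So after constraint 2: D(U) = {1,5,6}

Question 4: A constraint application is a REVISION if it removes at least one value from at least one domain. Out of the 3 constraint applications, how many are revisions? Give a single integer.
Answer: 2

Derivation:
Constraint 1 (U < W) on D(U)={1,5,6,7} D(W)={5,6,7}: U {1,5,6,7}->{1,5,6} => REVISION
Constraint 2 (Z != U) on D(Z)={1,5,6,7} D(U)={1,5,6}: no change => not a revision
Constraint 3 (W < U) on D(W)={5,6,7} D(U)={1,5,6}: W {5,6,7}->{5}; U {1,5,6}->{6} => REVISION
Total revisions = 2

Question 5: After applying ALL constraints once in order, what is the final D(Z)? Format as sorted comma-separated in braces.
Constraint 1 (U < W) on D(U)={1,5,6,7} D(W)={5,6,7}: U {1,5,6,7}->{1,5,6}
Constraint 2 (Z != U) on D(Z)={1,5,6,7} D(U)={1,5,6}: no change
Constraint 3 (W < U) on D(W)={5,6,7} D(U)={1,5,6}: W {5,6,7}->{5}; U {1,5,6}->{6}
So after all 3 constraints: D(Z) = {1,5,6,7}

Answer: {1,5,6,7}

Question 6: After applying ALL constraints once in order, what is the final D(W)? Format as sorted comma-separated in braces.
Answer: {5}

Derivation:
Constraint 1 (U < W) on D(U)={1,5,6,7} D(W)={5,6,7}: U {1,5,6,7}->{1,5,6}
Constraint 2 (Z != U) on D(Z)={1,5,6,7} D(U)={1,5,6}: no change
Constraint 3 (W < U) on D(W)={5,6,7} D(U)={1,5,6}: W {5,6,7}->{5}; U {1,5,6}->{6}
So after all 3 constraints: D(W) = {5}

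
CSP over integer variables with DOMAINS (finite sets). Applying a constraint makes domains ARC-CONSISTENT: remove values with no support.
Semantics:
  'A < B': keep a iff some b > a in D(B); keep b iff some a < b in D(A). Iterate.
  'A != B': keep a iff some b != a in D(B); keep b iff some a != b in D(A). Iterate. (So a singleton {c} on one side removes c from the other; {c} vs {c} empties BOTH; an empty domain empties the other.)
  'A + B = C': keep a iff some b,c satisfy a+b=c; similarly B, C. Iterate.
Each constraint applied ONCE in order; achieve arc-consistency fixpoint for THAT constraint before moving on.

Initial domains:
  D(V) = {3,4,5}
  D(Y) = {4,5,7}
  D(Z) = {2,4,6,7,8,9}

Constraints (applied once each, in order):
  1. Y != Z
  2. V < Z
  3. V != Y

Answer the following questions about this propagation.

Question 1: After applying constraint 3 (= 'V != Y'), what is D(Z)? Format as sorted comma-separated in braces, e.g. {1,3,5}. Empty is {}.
Constraint 1 (Y != Z) on D(Y)={4,5,7} D(Z)={2,4,6,7,8,9}: no change
Constraint 2 (V < Z) on D(V)={3,4,5} D(Z)={2,4,6,7,8,9}: Z {2,4,6,7,8,9}->{4,6,7,8,9}
Constraint 3 (V != Y) on D(V)={3,4,5} D(Y)={4,5,7}: no change
So after constraint 3: D(Z) = {4,6,7,8,9}

Answer: {4,6,7,8,9}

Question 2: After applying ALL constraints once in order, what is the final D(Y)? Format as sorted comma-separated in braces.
Answer: {4,5,7}

Derivation:
Constraint 1 (Y != Z) on D(Y)={4,5,7} D(Z)={2,4,6,7,8,9}: no change
Constraint 2 (V < Z) on D(V)={3,4,5} D(Z)={2,4,6,7,8,9}: Z {2,4,6,7,8,9}->{4,6,7,8,9}
Constraint 3 (V != Y) on D(V)={3,4,5} D(Y)={4,5,7}: no change
So after all 3 constraints: D(Y) = {4,5,7}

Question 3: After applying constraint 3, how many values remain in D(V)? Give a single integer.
Answer: 3

Derivation:
Constraint 1 (Y != Z) on D(Y)={4,5,7} D(Z)={2,4,6,7,8,9}: no change
Constraint 2 (V < Z) on D(V)={3,4,5} D(Z)={2,4,6,7,8,9}: Z {2,4,6,7,8,9}->{4,6,7,8,9}
Constraint 3 (V != Y) on D(V)={3,4,5} D(Y)={4,5,7}: no change
So after constraint 3: D(V)={3,4,5}, size = 3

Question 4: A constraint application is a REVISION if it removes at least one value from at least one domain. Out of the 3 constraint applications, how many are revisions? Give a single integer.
Answer: 1

Derivation:
Constraint 1 (Y != Z) on D(Y)={4,5,7} D(Z)={2,4,6,7,8,9}: no change => not a revision
Constraint 2 (V < Z) on D(V)={3,4,5} D(Z)={2,4,6,7,8,9}: Z {2,4,6,7,8,9}->{4,6,7,8,9} => REVISION
Constraint 3 (V != Y) on D(V)={3,4,5} D(Y)={4,5,7}: no change => not a revision
Total revisions = 1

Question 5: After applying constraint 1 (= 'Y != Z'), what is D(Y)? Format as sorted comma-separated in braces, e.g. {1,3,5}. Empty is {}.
Constraint 1 (Y != Z) on D(Y)={4,5,7} D(Z)={2,4,6,7,8,9}: no change
So after constraint 1: D(Y) = {4,5,7}

Answer: {4,5,7}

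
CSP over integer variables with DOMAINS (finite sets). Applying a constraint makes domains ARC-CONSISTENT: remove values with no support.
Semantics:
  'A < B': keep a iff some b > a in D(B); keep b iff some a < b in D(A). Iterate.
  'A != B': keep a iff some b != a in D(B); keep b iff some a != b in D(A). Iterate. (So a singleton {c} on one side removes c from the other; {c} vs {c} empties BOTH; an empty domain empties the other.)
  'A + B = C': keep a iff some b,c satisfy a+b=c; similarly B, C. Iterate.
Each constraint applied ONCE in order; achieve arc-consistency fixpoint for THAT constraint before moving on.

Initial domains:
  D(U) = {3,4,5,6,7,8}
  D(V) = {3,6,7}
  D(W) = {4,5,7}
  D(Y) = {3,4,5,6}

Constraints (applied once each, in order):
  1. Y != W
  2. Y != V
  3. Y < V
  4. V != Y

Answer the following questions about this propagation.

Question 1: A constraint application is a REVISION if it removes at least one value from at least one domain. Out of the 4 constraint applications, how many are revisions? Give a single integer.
Constraint 1 (Y != W) on D(Y)={3,4,5,6} D(W)={4,5,7}: no change => not a revision
Constraint 2 (Y != V) on D(Y)={3,4,5,6} D(V)={3,6,7}: no change => not a revision
Constraint 3 (Y < V) on D(Y)={3,4,5,6} D(V)={3,6,7}: V {3,6,7}->{6,7} => REVISION
Constraint 4 (V != Y) on D(V)={6,7} D(Y)={3,4,5,6}: no change => not a revision
Total revisions = 1

Answer: 1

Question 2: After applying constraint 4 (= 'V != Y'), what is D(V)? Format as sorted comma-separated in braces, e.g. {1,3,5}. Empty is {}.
Answer: {6,7}

Derivation:
Constraint 1 (Y != W) on D(Y)={3,4,5,6} D(W)={4,5,7}: no change
Constraint 2 (Y != V) on D(Y)={3,4,5,6} D(V)={3,6,7}: no change
Constraint 3 (Y < V) on D(Y)={3,4,5,6} D(V)={3,6,7}: V {3,6,7}->{6,7}
Constraint 4 (V != Y) on D(V)={6,7} D(Y)={3,4,5,6}: no change
So after constraint 4: D(V) = {6,7}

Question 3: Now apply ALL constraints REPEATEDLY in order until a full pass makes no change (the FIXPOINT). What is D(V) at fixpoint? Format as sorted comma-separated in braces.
Answer: {6,7}

Derivation:
pass 0 (initial): D(V)={3,6,7}
pass 1: V {3,6,7}->{6,7}
pass 2: no change
Fixpoint after 2 passes: D(V) = {6,7}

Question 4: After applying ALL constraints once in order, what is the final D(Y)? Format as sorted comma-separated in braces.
Answer: {3,4,5,6}

Derivation:
Constraint 1 (Y != W) on D(Y)={3,4,5,6} D(W)={4,5,7}: no change
Constraint 2 (Y != V) on D(Y)={3,4,5,6} D(V)={3,6,7}: no change
Constraint 3 (Y < V) on D(Y)={3,4,5,6} D(V)={3,6,7}: V {3,6,7}->{6,7}
Constraint 4 (V != Y) on D(V)={6,7} D(Y)={3,4,5,6}: no change
So after all 4 constraints: D(Y) = {3,4,5,6}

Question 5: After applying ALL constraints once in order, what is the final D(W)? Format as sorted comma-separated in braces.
Constraint 1 (Y != W) on D(Y)={3,4,5,6} D(W)={4,5,7}: no change
Constraint 2 (Y != V) on D(Y)={3,4,5,6} D(V)={3,6,7}: no change
Constraint 3 (Y < V) on D(Y)={3,4,5,6} D(V)={3,6,7}: V {3,6,7}->{6,7}
Constraint 4 (V != Y) on D(V)={6,7} D(Y)={3,4,5,6}: no change
So after all 4 constraints: D(W) = {4,5,7}

Answer: {4,5,7}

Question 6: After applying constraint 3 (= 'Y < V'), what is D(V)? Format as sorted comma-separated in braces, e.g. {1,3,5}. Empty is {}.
Answer: {6,7}

Derivation:
Constraint 1 (Y != W) on D(Y)={3,4,5,6} D(W)={4,5,7}: no change
Constraint 2 (Y != V) on D(Y)={3,4,5,6} D(V)={3,6,7}: no change
Constraint 3 (Y < V) on D(Y)={3,4,5,6} D(V)={3,6,7}: V {3,6,7}->{6,7}
So after constraint 3: D(V) = {6,7}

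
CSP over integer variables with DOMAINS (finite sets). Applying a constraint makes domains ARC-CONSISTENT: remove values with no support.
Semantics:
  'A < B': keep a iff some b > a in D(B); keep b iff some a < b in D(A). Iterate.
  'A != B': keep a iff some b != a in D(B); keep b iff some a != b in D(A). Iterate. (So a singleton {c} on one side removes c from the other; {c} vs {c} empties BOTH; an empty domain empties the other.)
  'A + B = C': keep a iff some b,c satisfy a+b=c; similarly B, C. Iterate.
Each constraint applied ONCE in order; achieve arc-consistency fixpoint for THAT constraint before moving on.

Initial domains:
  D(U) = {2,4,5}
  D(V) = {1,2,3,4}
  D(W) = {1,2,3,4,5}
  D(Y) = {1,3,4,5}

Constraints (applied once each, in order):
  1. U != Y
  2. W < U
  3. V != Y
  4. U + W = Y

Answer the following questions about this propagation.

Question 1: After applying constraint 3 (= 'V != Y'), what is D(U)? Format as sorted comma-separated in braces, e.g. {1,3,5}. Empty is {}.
Constraint 1 (U != Y) on D(U)={2,4,5} D(Y)={1,3,4,5}: no change
Constraint 2 (W < U) on D(W)={1,2,3,4,5} D(U)={2,4,5}: W {1,2,3,4,5}->{1,2,3,4}
Constraint 3 (V != Y) on D(V)={1,2,3,4} D(Y)={1,3,4,5}: no change
So after constraint 3: D(U) = {2,4,5}

Answer: {2,4,5}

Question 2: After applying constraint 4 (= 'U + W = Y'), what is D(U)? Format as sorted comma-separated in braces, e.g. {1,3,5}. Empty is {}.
Constraint 1 (U != Y) on D(U)={2,4,5} D(Y)={1,3,4,5}: no change
Constraint 2 (W < U) on D(W)={1,2,3,4,5} D(U)={2,4,5}: W {1,2,3,4,5}->{1,2,3,4}
Constraint 3 (V != Y) on D(V)={1,2,3,4} D(Y)={1,3,4,5}: no change
Constraint 4 (U + W = Y) on D(U)={2,4,5} D(W)={1,2,3,4} D(Y)={1,3,4,5}: U {2,4,5}->{2,4}; W {1,2,3,4}->{1,2,3}; Y {1,3,4,5}->{3,4,5}
So after constraint 4: D(U) = {2,4}

Answer: {2,4}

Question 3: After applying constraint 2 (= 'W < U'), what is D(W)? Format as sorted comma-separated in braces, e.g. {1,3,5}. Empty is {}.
Answer: {1,2,3,4}

Derivation:
Constraint 1 (U != Y) on D(U)={2,4,5} D(Y)={1,3,4,5}: no change
Constraint 2 (W < U) on D(W)={1,2,3,4,5} D(U)={2,4,5}: W {1,2,3,4,5}->{1,2,3,4}
So after constraint 2: D(W) = {1,2,3,4}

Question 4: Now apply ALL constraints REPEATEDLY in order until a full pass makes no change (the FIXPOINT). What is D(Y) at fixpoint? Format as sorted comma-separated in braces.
pass 0 (initial): D(Y)={1,3,4,5}
pass 1: U {2,4,5}->{2,4}; W {1,2,3,4,5}->{1,2,3}; Y {1,3,4,5}->{3,4,5}
pass 2: no change
Fixpoint after 2 passes: D(Y) = {3,4,5}

Answer: {3,4,5}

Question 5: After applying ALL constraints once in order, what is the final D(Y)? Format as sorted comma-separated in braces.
Answer: {3,4,5}

Derivation:
Constraint 1 (U != Y) on D(U)={2,4,5} D(Y)={1,3,4,5}: no change
Constraint 2 (W < U) on D(W)={1,2,3,4,5} D(U)={2,4,5}: W {1,2,3,4,5}->{1,2,3,4}
Constraint 3 (V != Y) on D(V)={1,2,3,4} D(Y)={1,3,4,5}: no change
Constraint 4 (U + W = Y) on D(U)={2,4,5} D(W)={1,2,3,4} D(Y)={1,3,4,5}: U {2,4,5}->{2,4}; W {1,2,3,4}->{1,2,3}; Y {1,3,4,5}->{3,4,5}
So after all 4 constraints: D(Y) = {3,4,5}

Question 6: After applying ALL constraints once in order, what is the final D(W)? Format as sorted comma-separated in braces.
Answer: {1,2,3}

Derivation:
Constraint 1 (U != Y) on D(U)={2,4,5} D(Y)={1,3,4,5}: no change
Constraint 2 (W < U) on D(W)={1,2,3,4,5} D(U)={2,4,5}: W {1,2,3,4,5}->{1,2,3,4}
Constraint 3 (V != Y) on D(V)={1,2,3,4} D(Y)={1,3,4,5}: no change
Constraint 4 (U + W = Y) on D(U)={2,4,5} D(W)={1,2,3,4} D(Y)={1,3,4,5}: U {2,4,5}->{2,4}; W {1,2,3,4}->{1,2,3}; Y {1,3,4,5}->{3,4,5}
So after all 4 constraints: D(W) = {1,2,3}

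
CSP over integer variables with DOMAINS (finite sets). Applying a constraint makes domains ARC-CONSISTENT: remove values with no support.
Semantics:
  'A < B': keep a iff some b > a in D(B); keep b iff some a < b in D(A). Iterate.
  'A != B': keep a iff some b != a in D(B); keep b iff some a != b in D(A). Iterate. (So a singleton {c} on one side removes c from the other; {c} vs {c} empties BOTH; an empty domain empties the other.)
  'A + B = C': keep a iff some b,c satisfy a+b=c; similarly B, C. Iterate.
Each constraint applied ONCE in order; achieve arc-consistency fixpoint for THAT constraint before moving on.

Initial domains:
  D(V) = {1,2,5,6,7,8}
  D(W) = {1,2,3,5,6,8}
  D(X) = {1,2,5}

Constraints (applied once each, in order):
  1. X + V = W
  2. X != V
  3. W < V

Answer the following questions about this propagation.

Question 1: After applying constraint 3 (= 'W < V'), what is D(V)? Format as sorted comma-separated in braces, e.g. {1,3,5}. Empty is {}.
Answer: {5,6,7}

Derivation:
Constraint 1 (X + V = W) on D(X)={1,2,5} D(V)={1,2,5,6,7,8} D(W)={1,2,3,5,6,8}: V {1,2,5,6,7,8}->{1,2,5,6,7}; W {1,2,3,5,6,8}->{2,3,6,8}
Constraint 2 (X != V) on D(X)={1,2,5} D(V)={1,2,5,6,7}: no change
Constraint 3 (W < V) on D(W)={2,3,6,8} D(V)={1,2,5,6,7}: W {2,3,6,8}->{2,3,6}; V {1,2,5,6,7}->{5,6,7}
So after constraint 3: D(V) = {5,6,7}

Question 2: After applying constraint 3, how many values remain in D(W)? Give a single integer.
Constraint 1 (X + V = W) on D(X)={1,2,5} D(V)={1,2,5,6,7,8} D(W)={1,2,3,5,6,8}: V {1,2,5,6,7,8}->{1,2,5,6,7}; W {1,2,3,5,6,8}->{2,3,6,8}
Constraint 2 (X != V) on D(X)={1,2,5} D(V)={1,2,5,6,7}: no change
Constraint 3 (W < V) on D(W)={2,3,6,8} D(V)={1,2,5,6,7}: W {2,3,6,8}->{2,3,6}; V {1,2,5,6,7}->{5,6,7}
So after constraint 3: D(W)={2,3,6}, size = 3

Answer: 3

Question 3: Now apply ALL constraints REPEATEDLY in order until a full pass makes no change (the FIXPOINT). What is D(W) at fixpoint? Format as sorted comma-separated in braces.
Answer: {}

Derivation:
pass 0 (initial): D(W)={1,2,3,5,6,8}
pass 1: V {1,2,5,6,7,8}->{5,6,7}; W {1,2,3,5,6,8}->{2,3,6}
pass 2: V {5,6,7}->{}; W {2,3,6}->{}; X {1,2,5}->{1}
pass 3: X {1}->{}
pass 4: no change
Fixpoint after 4 passes: D(W) = {}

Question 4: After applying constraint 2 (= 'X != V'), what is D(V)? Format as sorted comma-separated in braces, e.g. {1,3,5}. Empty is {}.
Answer: {1,2,5,6,7}

Derivation:
Constraint 1 (X + V = W) on D(X)={1,2,5} D(V)={1,2,5,6,7,8} D(W)={1,2,3,5,6,8}: V {1,2,5,6,7,8}->{1,2,5,6,7}; W {1,2,3,5,6,8}->{2,3,6,8}
Constraint 2 (X != V) on D(X)={1,2,5} D(V)={1,2,5,6,7}: no change
So after constraint 2: D(V) = {1,2,5,6,7}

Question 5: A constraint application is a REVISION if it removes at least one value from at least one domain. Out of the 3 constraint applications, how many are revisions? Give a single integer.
Constraint 1 (X + V = W) on D(X)={1,2,5} D(V)={1,2,5,6,7,8} D(W)={1,2,3,5,6,8}: V {1,2,5,6,7,8}->{1,2,5,6,7}; W {1,2,3,5,6,8}->{2,3,6,8} => REVISION
Constraint 2 (X != V) on D(X)={1,2,5} D(V)={1,2,5,6,7}: no change => not a revision
Constraint 3 (W < V) on D(W)={2,3,6,8} D(V)={1,2,5,6,7}: W {2,3,6,8}->{2,3,6}; V {1,2,5,6,7}->{5,6,7} => REVISION
Total revisions = 2

Answer: 2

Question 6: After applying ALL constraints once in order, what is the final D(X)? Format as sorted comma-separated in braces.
Answer: {1,2,5}

Derivation:
Constraint 1 (X + V = W) on D(X)={1,2,5} D(V)={1,2,5,6,7,8} D(W)={1,2,3,5,6,8}: V {1,2,5,6,7,8}->{1,2,5,6,7}; W {1,2,3,5,6,8}->{2,3,6,8}
Constraint 2 (X != V) on D(X)={1,2,5} D(V)={1,2,5,6,7}: no change
Constraint 3 (W < V) on D(W)={2,3,6,8} D(V)={1,2,5,6,7}: W {2,3,6,8}->{2,3,6}; V {1,2,5,6,7}->{5,6,7}
So after all 3 constraints: D(X) = {1,2,5}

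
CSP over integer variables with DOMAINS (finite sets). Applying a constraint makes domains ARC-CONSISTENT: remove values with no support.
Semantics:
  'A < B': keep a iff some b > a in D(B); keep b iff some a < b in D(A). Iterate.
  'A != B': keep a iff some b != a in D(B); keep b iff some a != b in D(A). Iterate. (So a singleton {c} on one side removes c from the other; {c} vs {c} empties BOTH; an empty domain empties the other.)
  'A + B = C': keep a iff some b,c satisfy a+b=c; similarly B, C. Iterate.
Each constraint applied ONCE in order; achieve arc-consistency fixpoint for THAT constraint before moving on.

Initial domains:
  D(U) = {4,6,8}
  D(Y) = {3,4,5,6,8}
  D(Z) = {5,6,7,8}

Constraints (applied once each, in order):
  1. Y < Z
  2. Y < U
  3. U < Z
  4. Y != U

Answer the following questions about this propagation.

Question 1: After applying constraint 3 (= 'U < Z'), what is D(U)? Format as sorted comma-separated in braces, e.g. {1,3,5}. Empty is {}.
Constraint 1 (Y < Z) on D(Y)={3,4,5,6,8} D(Z)={5,6,7,8}: Y {3,4,5,6,8}->{3,4,5,6}
Constraint 2 (Y < U) on D(Y)={3,4,5,6} D(U)={4,6,8}: no change
Constraint 3 (U < Z) on D(U)={4,6,8} D(Z)={5,6,7,8}: U {4,6,8}->{4,6}
So after constraint 3: D(U) = {4,6}

Answer: {4,6}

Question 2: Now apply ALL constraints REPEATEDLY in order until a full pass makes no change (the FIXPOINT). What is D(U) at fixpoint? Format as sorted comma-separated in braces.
Answer: {4,6}

Derivation:
pass 0 (initial): D(U)={4,6,8}
pass 1: U {4,6,8}->{4,6}; Y {3,4,5,6,8}->{3,4,5,6}
pass 2: Y {3,4,5,6}->{3,4,5}
pass 3: no change
Fixpoint after 3 passes: D(U) = {4,6}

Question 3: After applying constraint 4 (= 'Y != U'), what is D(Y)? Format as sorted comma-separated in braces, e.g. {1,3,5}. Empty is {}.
Answer: {3,4,5,6}

Derivation:
Constraint 1 (Y < Z) on D(Y)={3,4,5,6,8} D(Z)={5,6,7,8}: Y {3,4,5,6,8}->{3,4,5,6}
Constraint 2 (Y < U) on D(Y)={3,4,5,6} D(U)={4,6,8}: no change
Constraint 3 (U < Z) on D(U)={4,6,8} D(Z)={5,6,7,8}: U {4,6,8}->{4,6}
Constraint 4 (Y != U) on D(Y)={3,4,5,6} D(U)={4,6}: no change
So after constraint 4: D(Y) = {3,4,5,6}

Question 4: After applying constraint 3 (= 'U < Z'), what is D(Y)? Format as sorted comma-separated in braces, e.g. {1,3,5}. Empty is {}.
Answer: {3,4,5,6}

Derivation:
Constraint 1 (Y < Z) on D(Y)={3,4,5,6,8} D(Z)={5,6,7,8}: Y {3,4,5,6,8}->{3,4,5,6}
Constraint 2 (Y < U) on D(Y)={3,4,5,6} D(U)={4,6,8}: no change
Constraint 3 (U < Z) on D(U)={4,6,8} D(Z)={5,6,7,8}: U {4,6,8}->{4,6}
So after constraint 3: D(Y) = {3,4,5,6}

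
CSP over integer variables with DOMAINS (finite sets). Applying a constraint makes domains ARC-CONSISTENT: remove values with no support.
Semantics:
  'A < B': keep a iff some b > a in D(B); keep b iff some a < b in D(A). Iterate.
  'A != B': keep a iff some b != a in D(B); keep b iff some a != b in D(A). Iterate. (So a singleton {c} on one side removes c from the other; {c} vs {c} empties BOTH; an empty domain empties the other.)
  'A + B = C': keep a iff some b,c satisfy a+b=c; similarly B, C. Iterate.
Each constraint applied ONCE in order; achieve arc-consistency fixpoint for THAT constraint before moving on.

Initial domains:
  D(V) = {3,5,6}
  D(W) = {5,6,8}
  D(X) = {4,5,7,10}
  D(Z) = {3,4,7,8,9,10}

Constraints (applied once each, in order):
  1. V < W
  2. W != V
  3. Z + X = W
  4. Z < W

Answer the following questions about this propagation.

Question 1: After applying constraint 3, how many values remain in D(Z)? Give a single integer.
Constraint 1 (V < W) on D(V)={3,5,6} D(W)={5,6,8}: no change
Constraint 2 (W != V) on D(W)={5,6,8} D(V)={3,5,6}: no change
Constraint 3 (Z + X = W) on D(Z)={3,4,7,8,9,10} D(X)={4,5,7,10} D(W)={5,6,8}: Z {3,4,7,8,9,10}->{3,4}; X {4,5,7,10}->{4,5}; W {5,6,8}->{8}
So after constraint 3: D(Z)={3,4}, size = 2

Answer: 2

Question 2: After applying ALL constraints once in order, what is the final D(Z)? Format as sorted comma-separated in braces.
Answer: {3,4}

Derivation:
Constraint 1 (V < W) on D(V)={3,5,6} D(W)={5,6,8}: no change
Constraint 2 (W != V) on D(W)={5,6,8} D(V)={3,5,6}: no change
Constraint 3 (Z + X = W) on D(Z)={3,4,7,8,9,10} D(X)={4,5,7,10} D(W)={5,6,8}: Z {3,4,7,8,9,10}->{3,4}; X {4,5,7,10}->{4,5}; W {5,6,8}->{8}
Constraint 4 (Z < W) on D(Z)={3,4} D(W)={8}: no change
So after all 4 constraints: D(Z) = {3,4}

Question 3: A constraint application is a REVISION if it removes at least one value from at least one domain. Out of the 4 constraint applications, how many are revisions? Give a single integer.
Answer: 1

Derivation:
Constraint 1 (V < W) on D(V)={3,5,6} D(W)={5,6,8}: no change => not a revision
Constraint 2 (W != V) on D(W)={5,6,8} D(V)={3,5,6}: no change => not a revision
Constraint 3 (Z + X = W) on D(Z)={3,4,7,8,9,10} D(X)={4,5,7,10} D(W)={5,6,8}: Z {3,4,7,8,9,10}->{3,4}; X {4,5,7,10}->{4,5}; W {5,6,8}->{8} => REVISION
Constraint 4 (Z < W) on D(Z)={3,4} D(W)={8}: no change => not a revision
Total revisions = 1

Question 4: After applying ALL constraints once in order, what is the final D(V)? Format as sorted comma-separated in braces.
Constraint 1 (V < W) on D(V)={3,5,6} D(W)={5,6,8}: no change
Constraint 2 (W != V) on D(W)={5,6,8} D(V)={3,5,6}: no change
Constraint 3 (Z + X = W) on D(Z)={3,4,7,8,9,10} D(X)={4,5,7,10} D(W)={5,6,8}: Z {3,4,7,8,9,10}->{3,4}; X {4,5,7,10}->{4,5}; W {5,6,8}->{8}
Constraint 4 (Z < W) on D(Z)={3,4} D(W)={8}: no change
So after all 4 constraints: D(V) = {3,5,6}

Answer: {3,5,6}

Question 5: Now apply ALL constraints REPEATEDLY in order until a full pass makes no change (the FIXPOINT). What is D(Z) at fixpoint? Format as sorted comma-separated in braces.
pass 0 (initial): D(Z)={3,4,7,8,9,10}
pass 1: W {5,6,8}->{8}; X {4,5,7,10}->{4,5}; Z {3,4,7,8,9,10}->{3,4}
pass 2: no change
Fixpoint after 2 passes: D(Z) = {3,4}

Answer: {3,4}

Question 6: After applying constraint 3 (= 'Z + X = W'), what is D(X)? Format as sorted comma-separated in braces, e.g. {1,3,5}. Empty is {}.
Answer: {4,5}

Derivation:
Constraint 1 (V < W) on D(V)={3,5,6} D(W)={5,6,8}: no change
Constraint 2 (W != V) on D(W)={5,6,8} D(V)={3,5,6}: no change
Constraint 3 (Z + X = W) on D(Z)={3,4,7,8,9,10} D(X)={4,5,7,10} D(W)={5,6,8}: Z {3,4,7,8,9,10}->{3,4}; X {4,5,7,10}->{4,5}; W {5,6,8}->{8}
So after constraint 3: D(X) = {4,5}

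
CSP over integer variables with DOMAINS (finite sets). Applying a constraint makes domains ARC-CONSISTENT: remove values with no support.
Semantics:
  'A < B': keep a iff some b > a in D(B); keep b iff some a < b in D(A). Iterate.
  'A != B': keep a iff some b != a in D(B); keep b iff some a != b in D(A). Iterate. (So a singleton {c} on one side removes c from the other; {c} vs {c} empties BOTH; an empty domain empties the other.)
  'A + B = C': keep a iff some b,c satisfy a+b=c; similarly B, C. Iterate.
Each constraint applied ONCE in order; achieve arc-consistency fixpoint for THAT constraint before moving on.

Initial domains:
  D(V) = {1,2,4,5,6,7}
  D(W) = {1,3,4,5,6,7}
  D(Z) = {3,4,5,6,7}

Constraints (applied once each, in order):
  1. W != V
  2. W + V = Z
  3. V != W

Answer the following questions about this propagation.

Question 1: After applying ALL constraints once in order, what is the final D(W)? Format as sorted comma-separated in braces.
Answer: {1,3,4,5,6}

Derivation:
Constraint 1 (W != V) on D(W)={1,3,4,5,6,7} D(V)={1,2,4,5,6,7}: no change
Constraint 2 (W + V = Z) on D(W)={1,3,4,5,6,7} D(V)={1,2,4,5,6,7} D(Z)={3,4,5,6,7}: W {1,3,4,5,6,7}->{1,3,4,5,6}; V {1,2,4,5,6,7}->{1,2,4,5,6}
Constraint 3 (V != W) on D(V)={1,2,4,5,6} D(W)={1,3,4,5,6}: no change
So after all 3 constraints: D(W) = {1,3,4,5,6}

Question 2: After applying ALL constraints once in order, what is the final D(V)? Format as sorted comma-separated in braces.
Answer: {1,2,4,5,6}

Derivation:
Constraint 1 (W != V) on D(W)={1,3,4,5,6,7} D(V)={1,2,4,5,6,7}: no change
Constraint 2 (W + V = Z) on D(W)={1,3,4,5,6,7} D(V)={1,2,4,5,6,7} D(Z)={3,4,5,6,7}: W {1,3,4,5,6,7}->{1,3,4,5,6}; V {1,2,4,5,6,7}->{1,2,4,5,6}
Constraint 3 (V != W) on D(V)={1,2,4,5,6} D(W)={1,3,4,5,6}: no change
So after all 3 constraints: D(V) = {1,2,4,5,6}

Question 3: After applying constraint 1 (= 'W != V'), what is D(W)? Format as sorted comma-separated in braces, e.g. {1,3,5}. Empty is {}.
Answer: {1,3,4,5,6,7}

Derivation:
Constraint 1 (W != V) on D(W)={1,3,4,5,6,7} D(V)={1,2,4,5,6,7}: no change
So after constraint 1: D(W) = {1,3,4,5,6,7}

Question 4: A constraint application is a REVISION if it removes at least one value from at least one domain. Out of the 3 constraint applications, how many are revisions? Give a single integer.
Answer: 1

Derivation:
Constraint 1 (W != V) on D(W)={1,3,4,5,6,7} D(V)={1,2,4,5,6,7}: no change => not a revision
Constraint 2 (W + V = Z) on D(W)={1,3,4,5,6,7} D(V)={1,2,4,5,6,7} D(Z)={3,4,5,6,7}: W {1,3,4,5,6,7}->{1,3,4,5,6}; V {1,2,4,5,6,7}->{1,2,4,5,6} => REVISION
Constraint 3 (V != W) on D(V)={1,2,4,5,6} D(W)={1,3,4,5,6}: no change => not a revision
Total revisions = 1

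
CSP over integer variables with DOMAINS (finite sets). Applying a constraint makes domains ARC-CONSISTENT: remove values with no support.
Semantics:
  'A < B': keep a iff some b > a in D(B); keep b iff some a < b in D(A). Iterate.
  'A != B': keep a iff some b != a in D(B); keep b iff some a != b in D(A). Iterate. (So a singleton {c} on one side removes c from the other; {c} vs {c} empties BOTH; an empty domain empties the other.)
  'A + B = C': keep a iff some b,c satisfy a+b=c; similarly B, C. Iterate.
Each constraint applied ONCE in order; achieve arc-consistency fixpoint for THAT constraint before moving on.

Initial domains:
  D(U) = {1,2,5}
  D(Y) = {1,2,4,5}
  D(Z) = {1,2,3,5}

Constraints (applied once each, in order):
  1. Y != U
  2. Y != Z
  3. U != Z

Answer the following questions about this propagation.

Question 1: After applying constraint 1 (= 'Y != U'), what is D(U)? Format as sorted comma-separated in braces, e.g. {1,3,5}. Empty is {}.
Constraint 1 (Y != U) on D(Y)={1,2,4,5} D(U)={1,2,5}: no change
So after constraint 1: D(U) = {1,2,5}

Answer: {1,2,5}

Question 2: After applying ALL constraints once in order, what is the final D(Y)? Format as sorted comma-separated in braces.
Answer: {1,2,4,5}

Derivation:
Constraint 1 (Y != U) on D(Y)={1,2,4,5} D(U)={1,2,5}: no change
Constraint 2 (Y != Z) on D(Y)={1,2,4,5} D(Z)={1,2,3,5}: no change
Constraint 3 (U != Z) on D(U)={1,2,5} D(Z)={1,2,3,5}: no change
So after all 3 constraints: D(Y) = {1,2,4,5}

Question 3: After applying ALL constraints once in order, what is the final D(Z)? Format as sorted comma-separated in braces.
Answer: {1,2,3,5}

Derivation:
Constraint 1 (Y != U) on D(Y)={1,2,4,5} D(U)={1,2,5}: no change
Constraint 2 (Y != Z) on D(Y)={1,2,4,5} D(Z)={1,2,3,5}: no change
Constraint 3 (U != Z) on D(U)={1,2,5} D(Z)={1,2,3,5}: no change
So after all 3 constraints: D(Z) = {1,2,3,5}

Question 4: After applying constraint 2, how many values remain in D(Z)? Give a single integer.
Constraint 1 (Y != U) on D(Y)={1,2,4,5} D(U)={1,2,5}: no change
Constraint 2 (Y != Z) on D(Y)={1,2,4,5} D(Z)={1,2,3,5}: no change
So after constraint 2: D(Z)={1,2,3,5}, size = 4

Answer: 4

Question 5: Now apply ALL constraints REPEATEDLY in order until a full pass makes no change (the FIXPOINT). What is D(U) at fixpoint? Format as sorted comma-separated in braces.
Answer: {1,2,5}

Derivation:
pass 0 (initial): D(U)={1,2,5}
pass 1: no change
Fixpoint after 1 passes: D(U) = {1,2,5}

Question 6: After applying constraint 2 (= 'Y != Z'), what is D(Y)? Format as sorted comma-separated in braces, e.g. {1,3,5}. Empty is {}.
Constraint 1 (Y != U) on D(Y)={1,2,4,5} D(U)={1,2,5}: no change
Constraint 2 (Y != Z) on D(Y)={1,2,4,5} D(Z)={1,2,3,5}: no change
So after constraint 2: D(Y) = {1,2,4,5}

Answer: {1,2,4,5}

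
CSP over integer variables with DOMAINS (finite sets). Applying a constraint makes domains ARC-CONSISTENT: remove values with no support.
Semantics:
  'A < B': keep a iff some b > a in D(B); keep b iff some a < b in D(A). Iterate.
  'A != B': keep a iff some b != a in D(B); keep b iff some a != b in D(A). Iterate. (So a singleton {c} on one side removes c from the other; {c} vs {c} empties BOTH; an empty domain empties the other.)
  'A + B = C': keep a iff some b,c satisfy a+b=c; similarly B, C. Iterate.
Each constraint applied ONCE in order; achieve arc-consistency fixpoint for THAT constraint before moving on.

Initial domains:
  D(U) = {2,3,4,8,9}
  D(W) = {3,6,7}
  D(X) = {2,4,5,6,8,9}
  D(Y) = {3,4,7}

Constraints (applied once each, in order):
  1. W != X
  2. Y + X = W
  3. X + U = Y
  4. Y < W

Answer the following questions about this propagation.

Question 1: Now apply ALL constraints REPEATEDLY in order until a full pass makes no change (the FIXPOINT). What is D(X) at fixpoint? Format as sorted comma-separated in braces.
pass 0 (initial): D(X)={2,4,5,6,8,9}
pass 1: U {2,3,4,8,9}->{2}; W {3,6,7}->{6,7}; X {2,4,5,6,8,9}->{2}; Y {3,4,7}->{4}
pass 2: W {6,7}->{6}
pass 3: no change
Fixpoint after 3 passes: D(X) = {2}

Answer: {2}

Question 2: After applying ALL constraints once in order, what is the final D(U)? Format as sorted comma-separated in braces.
Constraint 1 (W != X) on D(W)={3,6,7} D(X)={2,4,5,6,8,9}: no change
Constraint 2 (Y + X = W) on D(Y)={3,4,7} D(X)={2,4,5,6,8,9} D(W)={3,6,7}: Y {3,4,7}->{3,4}; X {2,4,5,6,8,9}->{2,4}; W {3,6,7}->{6,7}
Constraint 3 (X + U = Y) on D(X)={2,4} D(U)={2,3,4,8,9} D(Y)={3,4}: X {2,4}->{2}; U {2,3,4,8,9}->{2}; Y {3,4}->{4}
Constraint 4 (Y < W) on D(Y)={4} D(W)={6,7}: no change
So after all 4 constraints: D(U) = {2}

Answer: {2}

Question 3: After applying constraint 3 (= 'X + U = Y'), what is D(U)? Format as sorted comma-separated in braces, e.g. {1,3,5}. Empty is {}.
Constraint 1 (W != X) on D(W)={3,6,7} D(X)={2,4,5,6,8,9}: no change
Constraint 2 (Y + X = W) on D(Y)={3,4,7} D(X)={2,4,5,6,8,9} D(W)={3,6,7}: Y {3,4,7}->{3,4}; X {2,4,5,6,8,9}->{2,4}; W {3,6,7}->{6,7}
Constraint 3 (X + U = Y) on D(X)={2,4} D(U)={2,3,4,8,9} D(Y)={3,4}: X {2,4}->{2}; U {2,3,4,8,9}->{2}; Y {3,4}->{4}
So after constraint 3: D(U) = {2}

Answer: {2}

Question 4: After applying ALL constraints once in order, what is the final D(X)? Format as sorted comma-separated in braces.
Answer: {2}

Derivation:
Constraint 1 (W != X) on D(W)={3,6,7} D(X)={2,4,5,6,8,9}: no change
Constraint 2 (Y + X = W) on D(Y)={3,4,7} D(X)={2,4,5,6,8,9} D(W)={3,6,7}: Y {3,4,7}->{3,4}; X {2,4,5,6,8,9}->{2,4}; W {3,6,7}->{6,7}
Constraint 3 (X + U = Y) on D(X)={2,4} D(U)={2,3,4,8,9} D(Y)={3,4}: X {2,4}->{2}; U {2,3,4,8,9}->{2}; Y {3,4}->{4}
Constraint 4 (Y < W) on D(Y)={4} D(W)={6,7}: no change
So after all 4 constraints: D(X) = {2}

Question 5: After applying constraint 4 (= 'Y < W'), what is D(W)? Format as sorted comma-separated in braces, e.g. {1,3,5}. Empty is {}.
Answer: {6,7}

Derivation:
Constraint 1 (W != X) on D(W)={3,6,7} D(X)={2,4,5,6,8,9}: no change
Constraint 2 (Y + X = W) on D(Y)={3,4,7} D(X)={2,4,5,6,8,9} D(W)={3,6,7}: Y {3,4,7}->{3,4}; X {2,4,5,6,8,9}->{2,4}; W {3,6,7}->{6,7}
Constraint 3 (X + U = Y) on D(X)={2,4} D(U)={2,3,4,8,9} D(Y)={3,4}: X {2,4}->{2}; U {2,3,4,8,9}->{2}; Y {3,4}->{4}
Constraint 4 (Y < W) on D(Y)={4} D(W)={6,7}: no change
So after constraint 4: D(W) = {6,7}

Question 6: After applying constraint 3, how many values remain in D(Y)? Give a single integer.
Constraint 1 (W != X) on D(W)={3,6,7} D(X)={2,4,5,6,8,9}: no change
Constraint 2 (Y + X = W) on D(Y)={3,4,7} D(X)={2,4,5,6,8,9} D(W)={3,6,7}: Y {3,4,7}->{3,4}; X {2,4,5,6,8,9}->{2,4}; W {3,6,7}->{6,7}
Constraint 3 (X + U = Y) on D(X)={2,4} D(U)={2,3,4,8,9} D(Y)={3,4}: X {2,4}->{2}; U {2,3,4,8,9}->{2}; Y {3,4}->{4}
So after constraint 3: D(Y)={4}, size = 1

Answer: 1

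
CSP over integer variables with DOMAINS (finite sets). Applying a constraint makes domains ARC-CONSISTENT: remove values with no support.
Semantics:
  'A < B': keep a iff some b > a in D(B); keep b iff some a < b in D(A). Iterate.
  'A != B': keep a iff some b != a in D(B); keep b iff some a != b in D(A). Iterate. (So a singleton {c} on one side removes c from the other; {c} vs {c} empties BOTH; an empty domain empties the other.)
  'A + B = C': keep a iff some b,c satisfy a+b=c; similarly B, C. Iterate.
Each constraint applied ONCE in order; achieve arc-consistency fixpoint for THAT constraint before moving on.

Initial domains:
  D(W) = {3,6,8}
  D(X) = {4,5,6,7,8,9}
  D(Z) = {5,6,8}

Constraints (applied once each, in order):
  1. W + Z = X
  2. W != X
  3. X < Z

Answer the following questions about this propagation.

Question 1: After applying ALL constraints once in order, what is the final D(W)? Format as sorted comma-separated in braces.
Answer: {3}

Derivation:
Constraint 1 (W + Z = X) on D(W)={3,6,8} D(Z)={5,6,8} D(X)={4,5,6,7,8,9}: W {3,6,8}->{3}; Z {5,6,8}->{5,6}; X {4,5,6,7,8,9}->{8,9}
Constraint 2 (W != X) on D(W)={3} D(X)={8,9}: no change
Constraint 3 (X < Z) on D(X)={8,9} D(Z)={5,6}: X {8,9}->{}; Z {5,6}->{}
So after all 3 constraints: D(W) = {3}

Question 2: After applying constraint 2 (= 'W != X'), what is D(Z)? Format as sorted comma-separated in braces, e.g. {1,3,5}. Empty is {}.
Answer: {5,6}

Derivation:
Constraint 1 (W + Z = X) on D(W)={3,6,8} D(Z)={5,6,8} D(X)={4,5,6,7,8,9}: W {3,6,8}->{3}; Z {5,6,8}->{5,6}; X {4,5,6,7,8,9}->{8,9}
Constraint 2 (W != X) on D(W)={3} D(X)={8,9}: no change
So after constraint 2: D(Z) = {5,6}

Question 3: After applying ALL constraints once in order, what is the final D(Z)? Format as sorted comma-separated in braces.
Answer: {}

Derivation:
Constraint 1 (W + Z = X) on D(W)={3,6,8} D(Z)={5,6,8} D(X)={4,5,6,7,8,9}: W {3,6,8}->{3}; Z {5,6,8}->{5,6}; X {4,5,6,7,8,9}->{8,9}
Constraint 2 (W != X) on D(W)={3} D(X)={8,9}: no change
Constraint 3 (X < Z) on D(X)={8,9} D(Z)={5,6}: X {8,9}->{}; Z {5,6}->{}
So after all 3 constraints: D(Z) = {}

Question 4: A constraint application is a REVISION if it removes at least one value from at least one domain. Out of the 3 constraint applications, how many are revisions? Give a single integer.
Answer: 2

Derivation:
Constraint 1 (W + Z = X) on D(W)={3,6,8} D(Z)={5,6,8} D(X)={4,5,6,7,8,9}: W {3,6,8}->{3}; Z {5,6,8}->{5,6}; X {4,5,6,7,8,9}->{8,9} => REVISION
Constraint 2 (W != X) on D(W)={3} D(X)={8,9}: no change => not a revision
Constraint 3 (X < Z) on D(X)={8,9} D(Z)={5,6}: X {8,9}->{}; Z {5,6}->{} => REVISION
Total revisions = 2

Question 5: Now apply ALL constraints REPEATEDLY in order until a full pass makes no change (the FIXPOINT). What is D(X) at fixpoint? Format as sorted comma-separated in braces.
Answer: {}

Derivation:
pass 0 (initial): D(X)={4,5,6,7,8,9}
pass 1: W {3,6,8}->{3}; X {4,5,6,7,8,9}->{}; Z {5,6,8}->{}
pass 2: W {3}->{}
pass 3: no change
Fixpoint after 3 passes: D(X) = {}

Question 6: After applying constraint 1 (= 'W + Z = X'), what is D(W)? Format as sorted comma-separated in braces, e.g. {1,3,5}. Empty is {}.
Answer: {3}

Derivation:
Constraint 1 (W + Z = X) on D(W)={3,6,8} D(Z)={5,6,8} D(X)={4,5,6,7,8,9}: W {3,6,8}->{3}; Z {5,6,8}->{5,6}; X {4,5,6,7,8,9}->{8,9}
So after constraint 1: D(W) = {3}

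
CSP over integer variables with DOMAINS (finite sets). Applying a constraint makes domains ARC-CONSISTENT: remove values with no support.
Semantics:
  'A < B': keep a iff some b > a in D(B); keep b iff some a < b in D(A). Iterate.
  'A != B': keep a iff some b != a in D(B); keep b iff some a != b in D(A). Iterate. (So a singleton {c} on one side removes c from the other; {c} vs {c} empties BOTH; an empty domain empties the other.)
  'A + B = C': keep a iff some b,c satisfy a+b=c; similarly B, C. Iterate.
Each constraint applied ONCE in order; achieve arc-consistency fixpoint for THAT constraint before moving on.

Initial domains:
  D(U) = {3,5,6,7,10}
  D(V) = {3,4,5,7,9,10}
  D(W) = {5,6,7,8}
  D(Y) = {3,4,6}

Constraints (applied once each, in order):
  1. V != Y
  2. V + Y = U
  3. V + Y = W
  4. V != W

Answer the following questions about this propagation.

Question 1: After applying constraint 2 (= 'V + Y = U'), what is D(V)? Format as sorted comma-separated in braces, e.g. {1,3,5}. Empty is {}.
Constraint 1 (V != Y) on D(V)={3,4,5,7,9,10} D(Y)={3,4,6}: no change
Constraint 2 (V + Y = U) on D(V)={3,4,5,7,9,10} D(Y)={3,4,6} D(U)={3,5,6,7,10}: V {3,4,5,7,9,10}->{3,4,7}; U {3,5,6,7,10}->{6,7,10}
So after constraint 2: D(V) = {3,4,7}

Answer: {3,4,7}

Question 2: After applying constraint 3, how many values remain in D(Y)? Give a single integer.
Answer: 2

Derivation:
Constraint 1 (V != Y) on D(V)={3,4,5,7,9,10} D(Y)={3,4,6}: no change
Constraint 2 (V + Y = U) on D(V)={3,4,5,7,9,10} D(Y)={3,4,6} D(U)={3,5,6,7,10}: V {3,4,5,7,9,10}->{3,4,7}; U {3,5,6,7,10}->{6,7,10}
Constraint 3 (V + Y = W) on D(V)={3,4,7} D(Y)={3,4,6} D(W)={5,6,7,8}: V {3,4,7}->{3,4}; Y {3,4,6}->{3,4}; W {5,6,7,8}->{6,7,8}
So after constraint 3: D(Y)={3,4}, size = 2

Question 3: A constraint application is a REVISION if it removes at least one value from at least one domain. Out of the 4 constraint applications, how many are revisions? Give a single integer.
Constraint 1 (V != Y) on D(V)={3,4,5,7,9,10} D(Y)={3,4,6}: no change => not a revision
Constraint 2 (V + Y = U) on D(V)={3,4,5,7,9,10} D(Y)={3,4,6} D(U)={3,5,6,7,10}: V {3,4,5,7,9,10}->{3,4,7}; U {3,5,6,7,10}->{6,7,10} => REVISION
Constraint 3 (V + Y = W) on D(V)={3,4,7} D(Y)={3,4,6} D(W)={5,6,7,8}: V {3,4,7}->{3,4}; Y {3,4,6}->{3,4}; W {5,6,7,8}->{6,7,8} => REVISION
Constraint 4 (V != W) on D(V)={3,4} D(W)={6,7,8}: no change => not a revision
Total revisions = 2

Answer: 2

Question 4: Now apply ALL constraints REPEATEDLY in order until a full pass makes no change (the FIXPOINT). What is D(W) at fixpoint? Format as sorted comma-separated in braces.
Answer: {6,7,8}

Derivation:
pass 0 (initial): D(W)={5,6,7,8}
pass 1: U {3,5,6,7,10}->{6,7,10}; V {3,4,5,7,9,10}->{3,4}; W {5,6,7,8}->{6,7,8}; Y {3,4,6}->{3,4}
pass 2: U {6,7,10}->{6,7}
pass 3: no change
Fixpoint after 3 passes: D(W) = {6,7,8}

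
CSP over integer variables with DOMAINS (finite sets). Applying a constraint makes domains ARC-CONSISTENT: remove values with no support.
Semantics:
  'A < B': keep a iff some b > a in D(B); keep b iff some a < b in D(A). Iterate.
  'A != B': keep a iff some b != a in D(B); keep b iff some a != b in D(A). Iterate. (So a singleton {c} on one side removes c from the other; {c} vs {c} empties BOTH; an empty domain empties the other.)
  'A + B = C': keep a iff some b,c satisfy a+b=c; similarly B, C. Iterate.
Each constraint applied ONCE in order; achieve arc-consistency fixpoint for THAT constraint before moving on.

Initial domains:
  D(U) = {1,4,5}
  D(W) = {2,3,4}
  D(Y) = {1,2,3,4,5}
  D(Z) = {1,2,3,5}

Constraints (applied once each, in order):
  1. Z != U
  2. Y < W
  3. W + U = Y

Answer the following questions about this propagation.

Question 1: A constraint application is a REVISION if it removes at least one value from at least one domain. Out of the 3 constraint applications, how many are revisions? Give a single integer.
Constraint 1 (Z != U) on D(Z)={1,2,3,5} D(U)={1,4,5}: no change => not a revision
Constraint 2 (Y < W) on D(Y)={1,2,3,4,5} D(W)={2,3,4}: Y {1,2,3,4,5}->{1,2,3} => REVISION
Constraint 3 (W + U = Y) on D(W)={2,3,4} D(U)={1,4,5} D(Y)={1,2,3}: W {2,3,4}->{2}; U {1,4,5}->{1}; Y {1,2,3}->{3} => REVISION
Total revisions = 2

Answer: 2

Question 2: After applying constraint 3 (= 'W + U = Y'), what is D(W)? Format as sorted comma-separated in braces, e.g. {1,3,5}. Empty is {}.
Constraint 1 (Z != U) on D(Z)={1,2,3,5} D(U)={1,4,5}: no change
Constraint 2 (Y < W) on D(Y)={1,2,3,4,5} D(W)={2,3,4}: Y {1,2,3,4,5}->{1,2,3}
Constraint 3 (W + U = Y) on D(W)={2,3,4} D(U)={1,4,5} D(Y)={1,2,3}: W {2,3,4}->{2}; U {1,4,5}->{1}; Y {1,2,3}->{3}
So after constraint 3: D(W) = {2}

Answer: {2}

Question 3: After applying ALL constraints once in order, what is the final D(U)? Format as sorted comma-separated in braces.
Constraint 1 (Z != U) on D(Z)={1,2,3,5} D(U)={1,4,5}: no change
Constraint 2 (Y < W) on D(Y)={1,2,3,4,5} D(W)={2,3,4}: Y {1,2,3,4,5}->{1,2,3}
Constraint 3 (W + U = Y) on D(W)={2,3,4} D(U)={1,4,5} D(Y)={1,2,3}: W {2,3,4}->{2}; U {1,4,5}->{1}; Y {1,2,3}->{3}
So after all 3 constraints: D(U) = {1}

Answer: {1}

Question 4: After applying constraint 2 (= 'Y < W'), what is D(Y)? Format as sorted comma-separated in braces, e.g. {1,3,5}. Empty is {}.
Answer: {1,2,3}

Derivation:
Constraint 1 (Z != U) on D(Z)={1,2,3,5} D(U)={1,4,5}: no change
Constraint 2 (Y < W) on D(Y)={1,2,3,4,5} D(W)={2,3,4}: Y {1,2,3,4,5}->{1,2,3}
So after constraint 2: D(Y) = {1,2,3}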